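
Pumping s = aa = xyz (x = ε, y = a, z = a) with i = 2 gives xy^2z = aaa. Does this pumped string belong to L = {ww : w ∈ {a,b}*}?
No

xy²z = ε · aa · a = aaa.
aaa has odd length 3, so it cannot be written as ww and is not in L.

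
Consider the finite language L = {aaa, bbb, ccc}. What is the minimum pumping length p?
p = 4

For a finite language L, the pumping lemma holds vacuously if p > max|s| for s ∈ L.

The longest string in L = {aaa, bbb, ccc} has length 3.
If p = 4, then no string s ∈ L has |s| ≥ p, so the condition is vacuously true.

The minimum pumping length is p = 4.

Why no smaller p works: for any p ≤ 3, the longest string s ∈ L has |s| = 3 ≥ p, so it would
have to be pumpable; but pumping up (i = 2, 3, ...) produces ever longer strings, which cannot all lie in the
finite language L. So the pumping property fails for every p ≤ 3.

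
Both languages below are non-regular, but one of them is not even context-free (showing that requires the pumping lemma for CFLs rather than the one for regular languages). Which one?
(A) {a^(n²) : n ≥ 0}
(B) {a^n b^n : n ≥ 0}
(A) {a^(n²) : n ≥ 0}

(A) {a^(n²) : n ≥ 0} requires the CFL pumping lemma.

- {a^n b^n : n ≥ 0} is context-free (but not regular)
  • Can be shown non-regular with the regular pumping lemma
  • After pumping, the number of a's and b's become unequal

- {a^(n²) : n ≥ 0} is NOT context-free
  • Requires the CFL pumping lemma to prove
  • Gaps between squares grow unboundedly

The CFL pumping lemma is "stronger" in that it can prove non-membership
in the larger class of context-free languages.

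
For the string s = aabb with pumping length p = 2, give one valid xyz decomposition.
x = '', y = 'aa', z = 'bb'

For s = aabb and p = 2, one valid decomposition is:
- x = '' (length 0)
- y = 'aa' (length 2)
- z = 'bb' (length 2)

Verification:
- xyz = '' + 'aa' + 'bb' = aabb ✓
- |xy| = 2 ≤ 2 ✓
- |y| = 2 > 0 ✓

All pumping lemma constraints are satisfied.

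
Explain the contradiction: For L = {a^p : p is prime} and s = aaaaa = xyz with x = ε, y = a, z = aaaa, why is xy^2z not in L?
xy²z = aaaaaa ∉ L

Pumping with i = 2 replaces y = a by y² = aa:
- Original: s = xyz = aaaaa; aaaaa has length 5, which is prime, so it is in L
- Pumped: xy²z = ε · aa · aaaa = aaaaaa
- aaaaaa has length 6 = 2 × 3, which is not prime, so it is not in L

The pumping lemma would require xy²z ∈ L, so this decomposition yields a contradiction.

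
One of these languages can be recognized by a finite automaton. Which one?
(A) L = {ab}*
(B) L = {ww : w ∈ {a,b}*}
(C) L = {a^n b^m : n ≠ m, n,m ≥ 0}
(A) {ab}*

(A) L = {ab}* is regular.

This can be recognized by a finite automaton (DFA/NFA).
Regular expressions like {ab}* define regular languages.

The other choices are not regular:
- {a^n b^m : n ≠ m, n,m ≥ 0}: After pumping a's, we can make n = m
- {ww : w ∈ {a,b}*}: After pumping, the two halves no longer match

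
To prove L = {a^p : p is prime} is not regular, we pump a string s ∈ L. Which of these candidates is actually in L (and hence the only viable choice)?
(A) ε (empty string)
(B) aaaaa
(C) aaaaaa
(B) aaaaa

The pumping lemma is applied to a string s that lies in L, so first check membership of each option:
- (A) ε has length 0, which is not prime, so it is not in L ✗
- (B) aaaaa has length 5, which is prime, so it is in L ✓
- (C) aaaaaa has length 6 = 2 × 3, which is not prime, so it is not in L ✗

Only (B) aaaaa is in L, so it is the only candidate that could play the role of s.
(In a complete proof one picks s in terms of the pumping length p so that |s| ≥ p is guaranteed; a fixed string like aaaaa illustrates the shape of such an s.)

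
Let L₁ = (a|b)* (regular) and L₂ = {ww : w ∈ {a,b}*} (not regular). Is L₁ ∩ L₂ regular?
No — L₁ ∩ L₂ is not regular.

(a|b)* is all strings over {a,b}, so L₁ ∩ L₂ = {ww : w ∈ {a,b}*} = L₂ itself, which is not regular (pump s = a^p b a^p b).

Note that the bare facts "L₁ regular, L₂ non-regular" do not settle the question by themselves: the closure of regular languages under ∪, ∩, complement and difference applies only when BOTH operands are regular. With a non-regular operand the result can come out regular or non-regular depending on the specific languages, so one has to work out L₁ ∩ L₂ for this particular pair, as above.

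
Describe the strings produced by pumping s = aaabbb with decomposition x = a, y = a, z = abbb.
{xy^i z : i ≥ 0} = {a^(2+i) b^3 : i ≥ 0} = {aabbb, aaabbb, aaaabbb, ...}

With x = a, y = a, z = abbb: Starting with aaabbb and pumping the second 'a', we get strings with 2+i a's followed by 3 b's for i = 0, 1, 2, ...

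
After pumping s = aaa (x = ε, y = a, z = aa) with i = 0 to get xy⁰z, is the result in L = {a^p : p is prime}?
Yes

xy⁰z = ε · ε · aa = aa.
aa has length 2, which is prime, so it is in L.
(A single pumped string landing in L is not a contradiction by itself; a non-regularity proof needs some i for which xy^i z ∉ L, for every admissible decomposition.)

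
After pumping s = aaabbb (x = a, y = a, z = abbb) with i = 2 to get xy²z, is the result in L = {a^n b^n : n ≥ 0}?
No

xy²z = a · aa · abbb = aaaabbb.
aaaabbb has 4 a's and 3 b's; 4 ≠ 3, so it is not in L.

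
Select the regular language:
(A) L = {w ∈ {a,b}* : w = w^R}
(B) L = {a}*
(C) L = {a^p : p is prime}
(B) {a}*

(B) L = {a}* is regular.

This can be recognized by a finite automaton (DFA/NFA).
Regular expressions like {a}* define regular languages.

The other choices are not regular:
- {w ∈ {a,b}* : w = w^R}: After pumping, the string is no longer symmetric
- {a^p : p is prime}: After pumping, the length becomes composite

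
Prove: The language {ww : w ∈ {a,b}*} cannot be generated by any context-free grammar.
Assume for contradiction that L is context-free, and let p ≥ 1 be the pumping length given by the pumping lemma for CFLs.
Choose s = a^p b^p a^p b^p. Then s ∈ L (take w = a^p b^p) and |s| = 4p ≥ p.
By the CFL pumping lemma, s = uvxyz for some u, v, x, y, z with |vxy| ≤ p, |vy| ≥ 1, and uv^i xy^i z ∈ L for every i ≥ 0.

Write s as four blocks A₁ B₁ A₂ B₂ with A₁ = A₂ = a^p and B₁ = B₂ = b^p. Since |vxy| ≤ p, the window vxy lies inside at most two adjacent blocks. Take i = 0 and let t = uxz, so |t| = 4p − |vy| with 1 ≤ |vy| ≤ p. If |t| is odd, t ∉ L immediately, so assume |vy| is even (hence |vy| ≥ 2) and |t|/2 = 2p − |vy|/2, which satisfies p ≤ |t|/2 ≤ 2p − 1.

Case 1 (vxy inside A₁B₁): t = a^(p−j) b^(p−l) a^p b^p with j + l = |vy|. The second half of t has length < 2p, so it is a suffix of the trailing a^p b^p and ends in b; the first half is a^(p−j) b^(p−l) a^((j+l)/2), which ends in a because (j+l)/2 ≥ 1. The halves differ, so t ∉ L.

Case 2 (vxy inside B₁A₂, straddling the middle): t = a^p b^(p−j) a^(p−l) b^p with j + l = |vy|. If t = ww, then w is a prefix of t of length ≥ p, so w begins with a^p; and w is a suffix of t of length ≥ p, so w ends with b^p. That forces |w| ≥ 2p, contradicting |w| = |t|/2 ≤ 2p − 1. So t ∉ L.

Case 3 (vxy inside A₂B₂): t = a^p b^p a^(p−j) b^(p−l) with j + l = |vy|. The first half of t is a prefix of a^p b^p, so it begins with a; the second half is b^((j+l)/2) a^(p−j) b^(p−l), which begins with b. The halves differ, so t ∉ L.

In every case uv⁰xy⁰z = uxz ∉ L.

This contradicts the CFL pumping lemma, which requires uv^i xy^i z ∈ L for all i ≥ 0.
Hence L = {ww : w ∈ {a,b}*} is not context-free. ∎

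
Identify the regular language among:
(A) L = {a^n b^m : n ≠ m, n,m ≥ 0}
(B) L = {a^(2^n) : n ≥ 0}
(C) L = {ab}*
(C) {ab}*

(C) L = {ab}* is regular.

This can be recognized by a finite automaton (DFA/NFA).
Regular expressions like {ab}* define regular languages.

The other choices are not regular:
- {a^n b^m : n ≠ m, n,m ≥ 0}: After pumping a's, we can make n = m
- {a^(2^n) : n ≥ 0}: After pumping, length is no longer a power of 2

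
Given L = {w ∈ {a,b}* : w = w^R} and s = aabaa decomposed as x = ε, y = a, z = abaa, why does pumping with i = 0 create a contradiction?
xy⁰z = abaa ∉ L

Pumping with i = 0 replaces y = a by y⁰ = ε:
- Original: s = xyz = aabaa; aabaa reversed is aabaa, the same string, so it is a palindrome and is in L
- Pumped: xy⁰z = ε · ε · abaa = abaa
- abaa reversed is aaba ≠ abaa, so it is not a palindrome and is not in L

The pumping lemma would require xy⁰z ∈ L, so this decomposition yields a contradiction.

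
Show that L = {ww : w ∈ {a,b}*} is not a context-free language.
Assume for contradiction that L is context-free, and let p ≥ 1 be the pumping length given by the pumping lemma for CFLs.
Choose s = a^p b^p a^p b^p. Then s ∈ L (take w = a^p b^p) and |s| = 4p ≥ p.
By the CFL pumping lemma, s = uvxyz for some u, v, x, y, z with |vxy| ≤ p, |vy| ≥ 1, and uv^i xy^i z ∈ L for every i ≥ 0.

Write s as four blocks A₁ B₁ A₂ B₂ with A₁ = A₂ = a^p and B₁ = B₂ = b^p. Since |vxy| ≤ p, the window vxy lies inside at most two adjacent blocks. Take i = 0 and let t = uxz, so |t| = 4p − |vy| with 1 ≤ |vy| ≤ p. If |t| is odd, t ∉ L immediately, so assume |vy| is even (hence |vy| ≥ 2) and |t|/2 = 2p − |vy|/2, which satisfies p ≤ |t|/2 ≤ 2p − 1.

Case 1 (vxy inside A₁B₁): t = a^(p−j) b^(p−l) a^p b^p with j + l = |vy|. The second half of t has length < 2p, so it is a suffix of the trailing a^p b^p and ends in b; the first half is a^(p−j) b^(p−l) a^((j+l)/2), which ends in a because (j+l)/2 ≥ 1. The halves differ, so t ∉ L.

Case 2 (vxy inside B₁A₂, straddling the middle): t = a^p b^(p−j) a^(p−l) b^p with j + l = |vy|. If t = ww, then w is a prefix of t of length ≥ p, so w begins with a^p; and w is a suffix of t of length ≥ p, so w ends with b^p. That forces |w| ≥ 2p, contradicting |w| = |t|/2 ≤ 2p − 1. So t ∉ L.

Case 3 (vxy inside A₂B₂): t = a^p b^p a^(p−j) b^(p−l) with j + l = |vy|. The first half of t is a prefix of a^p b^p, so it begins with a; the second half is b^((j+l)/2) a^(p−j) b^(p−l), which begins with b. The halves differ, so t ∉ L.

In every case uv⁰xy⁰z = uxz ∉ L.

This contradicts the CFL pumping lemma, which requires uv^i xy^i z ∈ L for all i ≥ 0.
Hence L = {ww : w ∈ {a,b}*} is not context-free. ∎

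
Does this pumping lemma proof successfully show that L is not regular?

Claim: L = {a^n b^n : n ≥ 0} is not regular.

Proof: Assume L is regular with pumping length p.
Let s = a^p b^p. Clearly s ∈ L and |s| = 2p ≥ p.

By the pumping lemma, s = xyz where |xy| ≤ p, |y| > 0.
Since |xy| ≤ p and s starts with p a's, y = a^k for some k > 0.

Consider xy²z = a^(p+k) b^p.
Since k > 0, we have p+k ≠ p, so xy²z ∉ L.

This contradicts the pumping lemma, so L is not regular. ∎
The proof is correct.

This proof is valid because:
1. The string s = a^p b^p is correctly in L
2. The decomposition analysis is correct: y must consist only of a's
3. The contradiction is valid: pumping increases a's but not b's
4. The conclusion follows logically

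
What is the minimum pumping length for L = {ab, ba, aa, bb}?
p = 3

For a finite language L, the pumping lemma holds vacuously if p > max|s| for s ∈ L.

The longest string in L = {ab, ba, aa, bb} has length 2.
If p = 3, then no string s ∈ L has |s| ≥ p, so the condition is vacuously true.

The minimum pumping length is p = 3.

Why no smaller p works: for any p ≤ 2, the longest string s ∈ L has |s| = 2 ≥ p, so it would
have to be pumpable; but pumping up (i = 2, 3, ...) produces ever longer strings, which cannot all lie in the
finite language L. So the pumping property fails for every p ≤ 2.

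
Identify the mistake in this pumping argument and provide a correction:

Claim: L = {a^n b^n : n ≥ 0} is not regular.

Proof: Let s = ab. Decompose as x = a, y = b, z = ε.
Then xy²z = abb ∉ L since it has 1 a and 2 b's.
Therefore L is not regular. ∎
Error: The string s = ab might be shorter than the pumping length p.

Correction: Choose s = a^p b^p to ensure |s| ≥ p. Also, the decomposition is wrong: with |xy| ≤ p, y cannot include b's when s starts with p a's.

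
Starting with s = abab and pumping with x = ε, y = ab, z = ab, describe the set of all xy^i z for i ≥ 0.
{xy^i z : i ≥ 0} = {(ab)^(i+1) : i ≥ 0} = {ab, abab, ababab, ...}

With x = ε, y = ab, z = ab: Pumping 'ab' gives strings of alternating a's and b's.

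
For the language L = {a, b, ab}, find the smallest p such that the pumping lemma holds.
p = 3

For a finite language L, the pumping lemma holds vacuously if p > max|s| for s ∈ L.

The longest string in L = {a, b, ab} has length 2.
If p = 3, then no string s ∈ L has |s| ≥ p, so the condition is vacuously true.

The minimum pumping length is p = 3.

Why no smaller p works: for any p ≤ 2, the longest string s ∈ L has |s| = 2 ≥ p, so it would
have to be pumpable; but pumping up (i = 2, 3, ...) produces ever longer strings, which cannot all lie in the
finite language L. So the pumping property fails for every p ≤ 2.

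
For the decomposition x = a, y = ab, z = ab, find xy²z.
aababab

Given x = 'a', y = 'ab', z = 'ab' and i = 2:

xy^2z = x + y·y·...·y (2 times) + z
       = 'a' + 'ab'^2 + 'ab'
       = 'a' + 'abab' + 'ab'
       = 'aababab'

The pumped string is 'aababab' with length 7.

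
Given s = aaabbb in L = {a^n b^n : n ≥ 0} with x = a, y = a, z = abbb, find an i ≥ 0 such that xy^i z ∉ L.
i = 3

xy³z = a · aaa · abbb = aaaaabbb; aaaaabbb has 5 a's and 3 b's; 5 ≠ 3, so it is not in L.
(Other choices also work, e.g. i = 0, 2; only i = 1 is guaranteed to stay in L since xy¹z = s.)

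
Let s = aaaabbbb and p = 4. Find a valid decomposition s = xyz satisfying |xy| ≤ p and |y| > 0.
x = 'a', y = 'a', z = 'aabbbb'

For s = aaaabbbb and p = 4, one valid decomposition is:
- x = 'a' (length 1)
- y = 'a' (length 1)
- z = 'aabbbb' (length 6)

Verification:
- xyz = 'a' + 'a' + 'aabbbb' = aaaabbbb ✓
- |xy| = 2 ≤ 4 ✓
- |y| = 1 > 0 ✓

All pumping lemma constraints are satisfied.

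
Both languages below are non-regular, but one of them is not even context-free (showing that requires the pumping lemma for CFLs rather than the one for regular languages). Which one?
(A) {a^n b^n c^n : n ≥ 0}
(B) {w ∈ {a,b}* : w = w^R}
(A) {a^n b^n c^n : n ≥ 0}

(A) {a^n b^n c^n : n ≥ 0} requires the CFL pumping lemma.

- {w ∈ {a,b}* : w = w^R} is context-free (but not regular)
  • Can be shown non-regular with the regular pumping lemma
  • After pumping, the string is no longer symmetric

- {a^n b^n c^n : n ≥ 0} is NOT context-free
  • Requires the CFL pumping lemma to prove
  • Cannot maintain three equal counts simultaneously

The CFL pumping lemma is "stronger" in that it can prove non-membership
in the larger class of context-free languages.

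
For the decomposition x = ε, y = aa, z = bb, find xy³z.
aaaaaabb

Given x = '', y = 'aa', z = 'bb' and i = 3:

xy^3z = x + y·y·...·y (3 times) + z
       = '' + 'aa'^3 + 'bb'
       = '' + 'aaaaaa' + 'bb'
       = 'aaaaaabb'

The pumped string is 'aaaaaabb' with length 8.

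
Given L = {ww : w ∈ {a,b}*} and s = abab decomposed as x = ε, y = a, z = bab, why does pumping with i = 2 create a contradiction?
xy²z = aabab ∉ L

Pumping with i = 2 replaces y = a by y² = aa:
- Original: s = xyz = abab; abab splits into halves ab · ab, which are equal, so it is in L (w = ab)
- Pumped: xy²z = ε · aa · bab = aabab
- aabab has odd length 5, so it cannot be written as ww and is not in L

The pumping lemma would require xy²z ∈ L, so this decomposition yields a contradiction.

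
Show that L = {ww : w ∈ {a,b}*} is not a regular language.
Assume for contradiction that L is regular, and let p ≥ 1 be the pumping length given by the pumping lemma.
Choose s = a^p b a^p b. Then s ∈ L (take w = a^p b) and |s| = 2p + 2 ≥ p.
By the pumping lemma, s = xyz for some x, y, z with |xy| ≤ p, |y| ≥ 1, and xy^i z ∈ L for every i ≥ 0.
Since |xy| ≤ p and the first p symbols of s are all a's, y = a^k for some k with 1 ≤ k ≤ p.

Take i = 2: t = xy²z = a^(p + k) b a^p b.
Suppose t = uu for some string u. The string t contains exactly two b's and ends in b, so u contains exactly one b and ends in b; hence u = a^j b for some j, and uu = a^j b a^j b. Comparing with t = a^(p + k) b a^p b forces j = p + k (first block) and j = p (second block), which is impossible since k ≥ 1. So t ∉ L.

This contradicts the pumping lemma, which requires xy^i z ∈ L for all i ≥ 0.
Hence L = {ww : w ∈ {a,b}*} is not regular. ∎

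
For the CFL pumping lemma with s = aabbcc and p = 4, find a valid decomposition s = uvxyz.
u='a', v='a', x='bb', y='c', z='c'

For s = aabbcc with pumping length p = 4:

One valid decomposition:
- u = 'a'
- v = 'a'
- x = 'bb'
- y = 'c'
- z = 'c'

Verification:
- uvxyz = 'a' + 'a' + 'bb' + 'c' + 'c' = aabbcc ✓
- |vxy| = |'abbc'| = 4 ≤ 4 ✓
- |vy| = |'ac'| = 2 > 0 ✓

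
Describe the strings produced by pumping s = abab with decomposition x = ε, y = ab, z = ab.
{xy^i z : i ≥ 0} = {(ab)^(i+1) : i ≥ 0} = {ab, abab, ababab, ...}

With x = ε, y = ab, z = ab: Pumping 'ab' gives strings of alternating a's and b's.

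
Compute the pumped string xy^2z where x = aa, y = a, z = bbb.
aaaabbb

Given x = 'aa', y = 'a', z = 'bbb' and i = 2:

xy^2z = x + y·y·...·y (2 times) + z
       = 'aa' + 'a'^2 + 'bbb'
       = 'aa' + 'aa' + 'bbb'
       = 'aaaabbb'

The pumped string is 'aaaabbb' with length 7.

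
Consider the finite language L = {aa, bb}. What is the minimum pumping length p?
p = 3

For a finite language L, the pumping lemma holds vacuously if p > max|s| for s ∈ L.

The longest string in L = {aa, bb} has length 2.
If p = 3, then no string s ∈ L has |s| ≥ p, so the condition is vacuously true.

The minimum pumping length is p = 3.

Why no smaller p works: for any p ≤ 2, the longest string s ∈ L has |s| = 2 ≥ p, so it would
have to be pumpable; but pumping up (i = 2, 3, ...) produces ever longer strings, which cannot all lie in the
finite language L. So the pumping property fails for every p ≤ 2.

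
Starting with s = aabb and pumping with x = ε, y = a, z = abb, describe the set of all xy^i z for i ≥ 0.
{xy^i z : i ≥ 0} = {a^(i+1) b^2 : i ≥ 0} = {abb, aabb, aaabb, ...}

With x = ε, y = a, z = abb: Starting with aabb and pumping the first 'a' (z = abb keeps the second 'a'), we get strings with i+1 a's followed by 2 b's for i = 0, 1, 2, ...; note bb is not produced because z always contributes one a.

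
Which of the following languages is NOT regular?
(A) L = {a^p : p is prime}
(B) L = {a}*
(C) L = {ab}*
(A) {a^p : p is prime}

(A) L = {a^p : p is prime} is NOT regular.

The pumping lemma can be used to prove this:
After pumping, the length becomes composite

The other languages are regular because they can be recognized by finite automata.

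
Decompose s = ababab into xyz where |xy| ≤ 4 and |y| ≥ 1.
x = 'a', y = 'ba', z = 'bab'

For s = ababab and p = 4, one valid decomposition is:
- x = 'a' (length 1)
- y = 'ba' (length 2)
- z = 'bab' (length 3)

Verification:
- xyz = 'a' + 'ba' + 'bab' = ababab ✓
- |xy| = 3 ≤ 4 ✓
- |y| = 2 > 0 ✓

All pumping lemma constraints are satisfied.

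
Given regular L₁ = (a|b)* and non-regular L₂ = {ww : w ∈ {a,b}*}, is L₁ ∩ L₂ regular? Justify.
No — L₁ ∩ L₂ is not regular.

(a|b)* is all strings over {a,b}, so L₁ ∩ L₂ = {ww : w ∈ {a,b}*} = L₂ itself, which is not regular (pump s = a^p b a^p b).

Note that the bare facts "L₁ regular, L₂ non-regular" do not settle the question by themselves: the closure of regular languages under ∪, ∩, complement and difference applies only when BOTH operands are regular. With a non-regular operand the result can come out regular or non-regular depending on the specific languages, so one has to work out L₁ ∩ L₂ for this particular pair, as above.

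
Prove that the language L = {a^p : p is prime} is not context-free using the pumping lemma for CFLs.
Assume for contradiction that L is context-free, and let p ≥ 1 be the pumping length given by the pumping lemma for CFLs.
Choose a prime q with q ≥ p and let s = a^q. Then s ∈ L and |s| = q ≥ p.
By the CFL pumping lemma, s = uvxyz for some u, v, x, y, z with |vxy| ≤ p, |vy| ≥ 1, and uv^i xy^i z ∈ L for every i ≥ 0.
All symbols are a's, so only lengths matter: let k = |vy|, with 1 ≤ k ≤ p. Then |uv^i xy^i z| = q + (i − 1)k.

Take i = q + 1: the length is q + qk = q(k + 1).
Both factors satisfy q ≥ 2 and k + 1 ≥ 2, so q(k + 1) is composite and uv^(q+1) xy^(q+1) z ∉ L.

This contradicts the CFL pumping lemma, which requires uv^i xy^i z ∈ L for all i ≥ 0.
Hence L = {a^p : p is prime} is not context-free. ∎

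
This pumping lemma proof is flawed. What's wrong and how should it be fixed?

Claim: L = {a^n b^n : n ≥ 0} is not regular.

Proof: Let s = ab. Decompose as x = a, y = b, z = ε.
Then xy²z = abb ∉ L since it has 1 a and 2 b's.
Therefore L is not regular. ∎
Error: The string s = ab might be shorter than the pumping length p.

Correction: Choose s = a^p b^p to ensure |s| ≥ p. Also, the decomposition is wrong: with |xy| ≤ p, y cannot include b's when s starts with p a's.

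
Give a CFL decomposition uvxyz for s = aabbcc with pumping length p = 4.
u='a', v='a', x='bb', y='c', z='c'

For s = aabbcc with pumping length p = 4:

One valid decomposition:
- u = 'a'
- v = 'a'
- x = 'bb'
- y = 'c'
- z = 'c'

Verification:
- uvxyz = 'a' + 'a' + 'bb' + 'c' + 'c' = aabbcc ✓
- |vxy| = |'abbc'| = 4 ≤ 4 ✓
- |vy| = |'ac'| = 2 > 0 ✓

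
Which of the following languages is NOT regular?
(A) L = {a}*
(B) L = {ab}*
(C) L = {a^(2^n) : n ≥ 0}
(C) {a^(2^n) : n ≥ 0}

(C) L = {a^(2^n) : n ≥ 0} is NOT regular.

The pumping lemma can be used to prove this:
After pumping, length is no longer a power of 2

The other languages are regular because they can be recognized by finite automata.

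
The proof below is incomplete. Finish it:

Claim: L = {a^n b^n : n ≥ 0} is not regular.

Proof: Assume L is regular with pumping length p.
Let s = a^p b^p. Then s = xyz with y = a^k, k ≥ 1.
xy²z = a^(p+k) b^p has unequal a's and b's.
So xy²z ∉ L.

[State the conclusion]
This contradicts the pumping lemma for regular languages,
which guarantees xy^i z ∈ L for all i ≥ 0.

Since our assumption that L is regular leads to a contradiction,
we conclude that L = {a^n b^n : n ≥ 0} is NOT regular. ∎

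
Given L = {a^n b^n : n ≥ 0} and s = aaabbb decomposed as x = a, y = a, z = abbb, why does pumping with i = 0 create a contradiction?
xy⁰z = aabbb ∉ L

Pumping with i = 0 replaces y = a by y⁰ = ε:
- Original: s = xyz = aaabbb; aaabbb = a^3 b^3 has equal counts (3 = 3), so it is in L
- Pumped: xy⁰z = a · ε · abbb = aabbb
- aabbb has 2 a's and 3 b's; 2 ≠ 3, so it is not in L

The pumping lemma would require xy⁰z ∈ L, so this decomposition yields a contradiction.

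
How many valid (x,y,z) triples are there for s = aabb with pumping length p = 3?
6

For s = 'aabb' with pumping length p = 3:

Constraints: |xy| ≤ 3, |y| > 0

Valid decompositions (|xy| ≤ p, |y| ≥ 1):
  • x='', y='a', z='abb'
  • x='a', y='a', z='bb'
  • x='', y='aa', z='bb'
  • x='aa', y='b', z='b'
  • x='a', y='ab', z='b'
  • x='', y='aab', z='b'

Total count: 6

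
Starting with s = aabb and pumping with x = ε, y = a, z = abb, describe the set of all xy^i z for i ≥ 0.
{xy^i z : i ≥ 0} = {a^(i+1) b^2 : i ≥ 0} = {abb, aabb, aaabb, ...}

With x = ε, y = a, z = abb: Starting with aabb and pumping the first 'a' (z = abb keeps the second 'a'), we get strings with i+1 a's followed by 2 b's for i = 0, 1, 2, ...; note bb is not produced because z always contributes one a.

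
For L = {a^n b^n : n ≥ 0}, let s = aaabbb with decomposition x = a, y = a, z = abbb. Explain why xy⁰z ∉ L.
xy⁰z = aabbb ∉ L

Pumping with i = 0 replaces y = a by y⁰ = ε:
- Original: s = xyz = aaabbb; aaabbb = a^3 b^3 has equal counts (3 = 3), so it is in L
- Pumped: xy⁰z = a · ε · abbb = aabbb
- aabbb has 2 a's and 3 b's; 2 ≠ 3, so it is not in L

The pumping lemma would require xy⁰z ∈ L, so this decomposition yields a contradiction.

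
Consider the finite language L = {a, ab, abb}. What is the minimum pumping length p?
p = 4

For a finite language L, the pumping lemma holds vacuously if p > max|s| for s ∈ L.

The longest string in L = {a, ab, abb} has length 3.
If p = 4, then no string s ∈ L has |s| ≥ p, so the condition is vacuously true.

The minimum pumping length is p = 4.

Why no smaller p works: for any p ≤ 3, the longest string s ∈ L has |s| = 3 ≥ p, so it would
have to be pumpable; but pumping up (i = 2, 3, ...) produces ever longer strings, which cannot all lie in the
finite language L. So the pumping property fails for every p ≤ 3.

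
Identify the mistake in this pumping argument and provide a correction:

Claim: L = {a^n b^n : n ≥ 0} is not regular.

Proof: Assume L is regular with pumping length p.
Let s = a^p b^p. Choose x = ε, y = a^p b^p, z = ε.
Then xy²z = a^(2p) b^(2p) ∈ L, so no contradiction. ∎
Error: The decomposition violates |xy| ≤ p. With y = a^p b^p, |xy| = |y| = 2p > p. (The proof also miscomputes xy²z, which would be a^p b^p a^p b^p rather than a^(2p) b^(2p), and it wrongly treats one harmless decomposition as settling the matter — the prover does not get to choose the decomposition.)

Correction: The pumping lemma requires |xy| ≤ p, and the argument must handle every decomposition satisfying |xy| ≤ p, |y| ≥ 1. Since s starts with p a's, any such y consists only of a's, say y = a^k with k ≥ 1. Then xy²z = a^(p+k) b^p has unequal numbers of a's and b's, so xy²z ∉ L — the required contradiction.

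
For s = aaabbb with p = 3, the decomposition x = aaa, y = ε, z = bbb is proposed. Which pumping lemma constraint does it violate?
Violated: |y| > 0

The decomposition x = aaa, y = ε, z = bbb for s = aaabbb with p = 3
violates the constraint: |y| > 0

|y| = 0, but the pumping lemma requires |y| > 0 (y must be non-empty).

Pumping lemma constraints:
1. xyz = s (decomposition is valid)
2. |xy| ≤ p
3. |y| > 0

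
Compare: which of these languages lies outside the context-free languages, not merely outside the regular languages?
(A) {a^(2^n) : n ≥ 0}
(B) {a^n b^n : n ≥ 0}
(A) {a^(2^n) : n ≥ 0}

(A) {a^(2^n) : n ≥ 0} requires the CFL pumping lemma.

- {a^n b^n : n ≥ 0} is context-free (but not regular)
  • Can be shown non-regular with the regular pumping lemma
  • After pumping, the number of a's and b's become unequal

- {a^(2^n) : n ≥ 0} is NOT context-free
  • Requires the CFL pumping lemma to prove
  • Gaps between powers of 2 grow exponentially

The CFL pumping lemma is "stronger" in that it can prove non-membership
in the larger class of context-free languages.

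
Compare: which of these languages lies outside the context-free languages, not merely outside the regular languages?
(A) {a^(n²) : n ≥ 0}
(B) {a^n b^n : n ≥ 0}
(A) {a^(n²) : n ≥ 0}

(A) {a^(n²) : n ≥ 0} requires the CFL pumping lemma.

- {a^n b^n : n ≥ 0} is context-free (but not regular)
  • Can be shown non-regular with the regular pumping lemma
  • After pumping, the number of a's and b's become unequal

- {a^(n²) : n ≥ 0} is NOT context-free
  • Requires the CFL pumping lemma to prove
  • Gaps between squares grow unboundedly

The CFL pumping lemma is "stronger" in that it can prove non-membership
in the larger class of context-free languages.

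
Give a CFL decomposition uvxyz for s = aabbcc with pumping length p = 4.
u='a', v='a', x='bb', y='c', z='c'

For s = aabbcc with pumping length p = 4:

One valid decomposition:
- u = 'a'
- v = 'a'
- x = 'bb'
- y = 'c'
- z = 'c'

Verification:
- uvxyz = 'a' + 'a' + 'bb' + 'c' + 'c' = aabbcc ✓
- |vxy| = |'abbc'| = 4 ≤ 4 ✓
- |vy| = |'ac'| = 2 > 0 ✓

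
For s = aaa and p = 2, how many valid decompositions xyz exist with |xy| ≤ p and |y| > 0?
3

For s = 'aaa' with pumping length p = 2:

Constraints: |xy| ≤ 2, |y| > 0

Valid decompositions (|xy| ≤ p, |y| ≥ 1):
  • x='', y='a', z='aa'
  • x='a', y='a', z='a'
  • x='', y='aa', z='a'

Total count: 3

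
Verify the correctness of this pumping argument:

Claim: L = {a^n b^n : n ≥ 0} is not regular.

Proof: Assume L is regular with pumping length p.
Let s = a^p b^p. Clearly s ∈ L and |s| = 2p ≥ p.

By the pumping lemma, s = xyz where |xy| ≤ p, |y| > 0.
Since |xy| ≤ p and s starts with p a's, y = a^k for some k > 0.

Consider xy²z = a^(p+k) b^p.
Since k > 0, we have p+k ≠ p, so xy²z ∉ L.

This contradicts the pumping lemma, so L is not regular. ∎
The proof is correct.

This proof is valid because:
1. The string s = a^p b^p is correctly in L
2. The decomposition analysis is correct: y must consist only of a's
3. The contradiction is valid: pumping increases a's but not b's
4. The conclusion follows logically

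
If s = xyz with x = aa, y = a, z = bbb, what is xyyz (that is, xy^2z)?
aaaabbb

Given x = 'aa', y = 'a', z = 'bbb' and i = 2:

xy^2z = x + y·y·...·y (2 times) + z
       = 'aa' + 'a'^2 + 'bbb'
       = 'aa' + 'aa' + 'bbb'
       = 'aaaabbb'

The pumped string is 'aaaabbb' with length 7.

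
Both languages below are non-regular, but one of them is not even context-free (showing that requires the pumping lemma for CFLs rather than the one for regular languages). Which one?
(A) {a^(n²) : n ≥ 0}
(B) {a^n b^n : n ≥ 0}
(A) {a^(n²) : n ≥ 0}

(A) {a^(n²) : n ≥ 0} requires the CFL pumping lemma.

- {a^n b^n : n ≥ 0} is context-free (but not regular)
  • Can be shown non-regular with the regular pumping lemma
  • After pumping, the number of a's and b's become unequal

- {a^(n²) : n ≥ 0} is NOT context-free
  • Requires the CFL pumping lemma to prove
  • Gaps between squares grow unboundedly

The CFL pumping lemma is "stronger" in that it can prove non-membership
in the larger class of context-free languages.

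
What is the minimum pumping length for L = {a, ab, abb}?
p = 4

For a finite language L, the pumping lemma holds vacuously if p > max|s| for s ∈ L.

The longest string in L = {a, ab, abb} has length 3.
If p = 4, then no string s ∈ L has |s| ≥ p, so the condition is vacuously true.

The minimum pumping length is p = 4.

Why no smaller p works: for any p ≤ 3, the longest string s ∈ L has |s| = 3 ≥ p, so it would
have to be pumpable; but pumping up (i = 2, 3, ...) produces ever longer strings, which cannot all lie in the
finite language L. So the pumping property fails for every p ≤ 3.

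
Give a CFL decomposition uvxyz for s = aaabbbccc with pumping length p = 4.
u='aa', v='a', x='bb', y='b', z='ccc'

For s = aaabbbccc with pumping length p = 4:

One valid decomposition:
- u = 'aa'
- v = 'a'
- x = 'bb'
- y = 'b'
- z = 'ccc'

Verification:
- uvxyz = 'aa' + 'a' + 'bb' + 'b' + 'ccc' = aaabbbccc ✓
- |vxy| = |'abbb'| = 4 ≤ 4 ✓
- |vy| = |'ab'| = 2 > 0 ✓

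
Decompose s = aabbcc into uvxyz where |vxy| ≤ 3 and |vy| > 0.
u='aa', v='b', x='b', y='c', z='c'

For s = aabbcc with pumping length p = 3:

One valid decomposition:
- u = 'aa'
- v = 'b'
- x = 'b'
- y = 'c'
- z = 'c'

Verification:
- uvxyz = 'aa' + 'b' + 'b' + 'c' + 'c' = aabbcc ✓
- |vxy| = |'bbc'| = 3 ≤ 3 ✓
- |vy| = |'bc'| = 2 > 0 ✓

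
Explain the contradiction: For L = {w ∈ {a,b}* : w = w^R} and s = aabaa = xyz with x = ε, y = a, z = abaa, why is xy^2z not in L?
xy²z = aaabaa ∉ L

Pumping with i = 2 replaces y = a by y² = aa:
- Original: s = xyz = aabaa; aabaa reversed is aabaa, the same string, so it is a palindrome and is in L
- Pumped: xy²z = ε · aa · abaa = aaabaa
- aaabaa reversed is aabaaa ≠ aaabaa, so it is not a palindrome and is not in L

The pumping lemma would require xy²z ∈ L, so this decomposition yields a contradiction.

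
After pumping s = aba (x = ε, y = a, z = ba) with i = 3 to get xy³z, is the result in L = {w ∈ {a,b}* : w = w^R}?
No

xy³z = ε · aaa · ba = aaaba.
aaaba reversed is abaaa ≠ aaaba, so it is not a palindrome and is not in L.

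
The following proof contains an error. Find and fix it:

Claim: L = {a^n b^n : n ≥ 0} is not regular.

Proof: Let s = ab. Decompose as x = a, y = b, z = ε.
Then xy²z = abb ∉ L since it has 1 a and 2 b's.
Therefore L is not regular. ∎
Error: The string s = ab might be shorter than the pumping length p.

Correction: Choose s = a^p b^p to ensure |s| ≥ p. Also, the decomposition is wrong: with |xy| ≤ p, y cannot include b's when s starts with p a's.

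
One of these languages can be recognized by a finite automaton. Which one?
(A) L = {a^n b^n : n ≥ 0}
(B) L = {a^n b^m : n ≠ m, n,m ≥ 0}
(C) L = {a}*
(C) {a}*

(C) L = {a}* is regular.

This can be recognized by a finite automaton (DFA/NFA).
Regular expressions like {a}* define regular languages.

The other choices are not regular:
- {a^n b^m : n ≠ m, n,m ≥ 0}: After pumping a's, we can make n = m
- {a^n b^n : n ≥ 0}: After pumping, the number of a's and b's become unequal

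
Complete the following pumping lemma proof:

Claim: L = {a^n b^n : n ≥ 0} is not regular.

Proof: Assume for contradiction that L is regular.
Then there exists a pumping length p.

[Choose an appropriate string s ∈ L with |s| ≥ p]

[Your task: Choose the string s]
s = a^p b^p

This string is in L (has equal a's and b's) and has length 2p ≥ p.
Any decomposition xyz with |xy| ≤ p means y consists only of a's,
so pumping will unbalance the counts.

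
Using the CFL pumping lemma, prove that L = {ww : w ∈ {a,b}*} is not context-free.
Assume for contradiction that L is context-free, and let p ≥ 1 be the pumping length given by the pumping lemma for CFLs.
Choose s = a^p b^p a^p b^p. Then s ∈ L (take w = a^p b^p) and |s| = 4p ≥ p.
By the CFL pumping lemma, s = uvxyz for some u, v, x, y, z with |vxy| ≤ p, |vy| ≥ 1, and uv^i xy^i z ∈ L for every i ≥ 0.

Write s as four blocks A₁ B₁ A₂ B₂ with A₁ = A₂ = a^p and B₁ = B₂ = b^p. Since |vxy| ≤ p, the window vxy lies inside at most two adjacent blocks. Take i = 0 and let t = uxz, so |t| = 4p − |vy| with 1 ≤ |vy| ≤ p. If |t| is odd, t ∉ L immediately, so assume |vy| is even (hence |vy| ≥ 2) and |t|/2 = 2p − |vy|/2, which satisfies p ≤ |t|/2 ≤ 2p − 1.

Case 1 (vxy inside A₁B₁): t = a^(p−j) b^(p−l) a^p b^p with j + l = |vy|. The second half of t has length < 2p, so it is a suffix of the trailing a^p b^p and ends in b; the first half is a^(p−j) b^(p−l) a^((j+l)/2), which ends in a because (j+l)/2 ≥ 1. The halves differ, so t ∉ L.

Case 2 (vxy inside B₁A₂, straddling the middle): t = a^p b^(p−j) a^(p−l) b^p with j + l = |vy|. If t = ww, then w is a prefix of t of length ≥ p, so w begins with a^p; and w is a suffix of t of length ≥ p, so w ends with b^p. That forces |w| ≥ 2p, contradicting |w| = |t|/2 ≤ 2p − 1. So t ∉ L.

Case 3 (vxy inside A₂B₂): t = a^p b^p a^(p−j) b^(p−l) with j + l = |vy|. The first half of t is a prefix of a^p b^p, so it begins with a; the second half is b^((j+l)/2) a^(p−j) b^(p−l), which begins with b. The halves differ, so t ∉ L.

In every case uv⁰xy⁰z = uxz ∉ L.

This contradicts the CFL pumping lemma, which requires uv^i xy^i z ∈ L for all i ≥ 0.
Hence L = {ww : w ∈ {a,b}*} is not context-free. ∎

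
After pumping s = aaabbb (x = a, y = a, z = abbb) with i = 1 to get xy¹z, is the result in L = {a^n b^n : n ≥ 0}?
Yes

xy¹z = a · a · abbb = aaabbb.
aaabbb = a^3 b^3 has equal counts (3 = 3), so it is in L.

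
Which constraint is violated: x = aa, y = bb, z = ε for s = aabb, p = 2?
Violated: |xy| ≤ p

The decomposition x = aa, y = bb, z = ε for s = aabb with p = 2
violates the constraint: |xy| ≤ p

|xy| = |aabb| = 4 > 2 = p. The decomposition puts too many characters in xy.

Pumping lemma constraints:
1. xyz = s (decomposition is valid)
2. |xy| ≤ p
3. |y| > 0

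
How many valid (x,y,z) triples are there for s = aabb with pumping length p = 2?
3

For s = 'aabb' with pumping length p = 2:

Constraints: |xy| ≤ 2, |y| > 0

Valid decompositions (|xy| ≤ p, |y| ≥ 1):
  • x='', y='a', z='abb'
  • x='a', y='a', z='bb'
  • x='', y='aa', z='bb'

Total count: 3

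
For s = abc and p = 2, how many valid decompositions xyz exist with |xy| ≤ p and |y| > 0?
3

For s = 'abc' with pumping length p = 2:

Constraints: |xy| ≤ 2, |y| > 0

Valid decompositions (|xy| ≤ p, |y| ≥ 1):
  • x='', y='a', z='bc'
  • x='a', y='b', z='c'
  • x='', y='ab', z='c'

Total count: 3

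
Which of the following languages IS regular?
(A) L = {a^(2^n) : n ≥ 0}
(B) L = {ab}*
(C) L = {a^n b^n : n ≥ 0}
(B) {ab}*

(B) L = {ab}* is regular.

This can be recognized by a finite automaton (DFA/NFA).
Regular expressions like {ab}* define regular languages.

The other choices are not regular:
- {a^n b^n : n ≥ 0}: After pumping, the number of a's and b's become unequal
- {a^(2^n) : n ≥ 0}: After pumping, length is no longer a power of 2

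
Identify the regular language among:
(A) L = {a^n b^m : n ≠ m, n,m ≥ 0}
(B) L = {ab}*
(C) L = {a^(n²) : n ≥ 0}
(B) {ab}*

(B) L = {ab}* is regular.

This can be recognized by a finite automaton (DFA/NFA).
Regular expressions like {ab}* define regular languages.

The other choices are not regular:
- {a^n b^m : n ≠ m, n,m ≥ 0}: After pumping a's, we can make n = m
- {a^(n²) : n ≥ 0}: After pumping, length is no longer a perfect square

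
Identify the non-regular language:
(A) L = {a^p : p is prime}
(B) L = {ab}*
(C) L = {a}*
(A) {a^p : p is prime}

(A) L = {a^p : p is prime} is NOT regular.

The pumping lemma can be used to prove this:
After pumping, the length becomes composite

The other languages are regular because they can be recognized by finite automata.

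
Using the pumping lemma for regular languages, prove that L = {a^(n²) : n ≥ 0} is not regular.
Assume for contradiction that L is regular, and let p ≥ 1 be the pumping length given by the pumping lemma.
Choose s = a^(p²). Then s ∈ L and |s| = p² ≥ p.
By the pumping lemma, s = xyz for some x, y, z with |xy| ≤ p, |y| ≥ 1, and xy^i z ∈ L for every i ≥ 0.
Here y = a^k for some k with 1 ≤ k ≤ |xy| ≤ p.

Take i = 2: |xy²z| = p² + k.
Now p² < p² + k ≤ p² + p < p² + 2p + 1 = (p + 1)².
So |xy²z| lies strictly between the consecutive squares p² and (p + 1)², hence is not a perfect square, and xy²z ∉ L.

This contradicts the pumping lemma, which requires xy^i z ∈ L for all i ≥ 0.
Hence L = {a^(n²) : n ≥ 0} is not regular. ∎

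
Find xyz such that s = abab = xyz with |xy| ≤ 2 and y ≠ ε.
x = 'a', y = 'b', z = 'ab'

For s = abab and p = 2, one valid decomposition is:
- x = 'a' (length 1)
- y = 'b' (length 1)
- z = 'ab' (length 2)

Verification:
- xyz = 'a' + 'b' + 'ab' = abab ✓
- |xy| = 2 ≤ 2 ✓
- |y| = 1 > 0 ✓

All pumping lemma constraints are satisfied.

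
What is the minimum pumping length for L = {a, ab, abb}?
p = 4

For a finite language L, the pumping lemma holds vacuously if p > max|s| for s ∈ L.

The longest string in L = {a, ab, abb} has length 3.
If p = 4, then no string s ∈ L has |s| ≥ p, so the condition is vacuously true.

The minimum pumping length is p = 4.

Why no smaller p works: for any p ≤ 3, the longest string s ∈ L has |s| = 3 ≥ p, so it would
have to be pumpable; but pumping up (i = 2, 3, ...) produces ever longer strings, which cannot all lie in the
finite language L. So the pumping property fails for every p ≤ 3.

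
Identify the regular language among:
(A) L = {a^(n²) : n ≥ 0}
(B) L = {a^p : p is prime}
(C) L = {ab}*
(C) {ab}*

(C) L = {ab}* is regular.

This can be recognized by a finite automaton (DFA/NFA).
Regular expressions like {ab}* define regular languages.

The other choices are not regular:
- {a^p : p is prime}: After pumping, the length becomes composite
- {a^(n²) : n ≥ 0}: After pumping, length is no longer a perfect square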